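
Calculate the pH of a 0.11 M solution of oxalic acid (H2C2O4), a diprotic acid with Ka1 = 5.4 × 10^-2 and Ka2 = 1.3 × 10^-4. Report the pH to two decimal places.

Since Ka1 ≫ Ka2, the first ionization dominates [H+].
Ka1 = x²/(0.11 − x) = 5.4 × 10^-2
Solving the quadratic: x = (−Ka1 + √(Ka1² + 4·Ka1·C₀))/2 = 5.47 × 10^-2 M
pH = −log(5.47 × 10^-2) = 1.26

pH = 1.26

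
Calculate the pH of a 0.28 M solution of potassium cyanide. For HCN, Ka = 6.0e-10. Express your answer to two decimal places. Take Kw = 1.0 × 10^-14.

CN- is the conjugate base of the weak acid HCN.
Kb = Kw/Ka = 1.0×10^-14 / 6.0 × 10^-10 = 1.67 × 10^-5
Kb = [OH-]²/(0.28 − [OH-]) = 1.67 × 10^-5
Since Kb ≪ C₀, [OH-] ≈ √(Kb·C₀) = 2.16 × 10^-3 M.
pOH = 2.67, so pH = 14.00 − pOH = 11.33

pH = 11.33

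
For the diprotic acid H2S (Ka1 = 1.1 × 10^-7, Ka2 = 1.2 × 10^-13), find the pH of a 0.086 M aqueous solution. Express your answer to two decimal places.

Since Ka1 ≫ Ka2, the first ionization dominates [H+].
Ka1 = x²/(0.086 − x) = 1.1 × 10^-7
x ≈ √(1.1 × 10^-7 × 0.086) = 9.73 × 10^-5 M
pH = −log(9.73 × 10^-5) = 4.01

pH = 4.01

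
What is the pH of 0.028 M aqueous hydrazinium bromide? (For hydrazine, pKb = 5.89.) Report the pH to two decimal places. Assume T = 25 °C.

pH = 4.83

N2H5+ is the conjugate acid of the weak base N2H4.
Kb = 10^(−5.89) = 1.29 × 10^-6
Ka = Kw/Kb = 1.0×10^-14 / 1.29 × 10^-6 = 7.75 × 10^-9
From the ICE table, Ka = [H+]²/(0.028 − [H+]) = 7.75 × 10^-9.
Neglecting [H+] in the denominator: [H+] = √(7.75 × 10^-9 × 0.028) = 1.47 × 10^-5 M
Check: 0.053% ionized — well under 5%, approximation valid.
pH = −log(1.47 × 10^-5) = 4.83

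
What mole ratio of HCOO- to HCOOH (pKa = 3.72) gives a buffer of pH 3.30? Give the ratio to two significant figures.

pH = pKa + log(r) ⇒ log(r) = 3.30 − 3.72 = -0.42
r = [HCOO-]/[HCOOH] = 10^(-0.42) = 0.38

ratio = 0.38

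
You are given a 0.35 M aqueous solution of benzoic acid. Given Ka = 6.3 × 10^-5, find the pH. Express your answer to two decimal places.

C6H5COOH ⇌ C6H5COO- + H+
Ka = [H+]²/(0.35 − [H+]) = 6.3 × 10^-5
Since Ka ≪ C₀, [H+] ≈ √(Ka·C₀) = 4.70 × 10^-3 M.
pH = −log(4.70 × 10^-3) = 2.33

pH = 2.33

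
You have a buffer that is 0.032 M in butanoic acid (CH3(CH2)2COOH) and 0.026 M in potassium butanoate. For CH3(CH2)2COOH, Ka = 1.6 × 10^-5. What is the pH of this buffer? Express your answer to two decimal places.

pKa = −log(1.6 × 10^-5) = 4.796
Henderson–Hasselbalch: pH = pKa + log([CH3(CH2)2COO-]/[CH3(CH2)2COOH]) = 4.796 + log(0.026/0.032)
pH = 4.796 + (-0.090) = 4.71

pH = 4.71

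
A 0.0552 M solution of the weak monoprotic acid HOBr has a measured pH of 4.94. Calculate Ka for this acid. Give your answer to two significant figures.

[H+] = 10^(-4.94) = 1.15 × 10^-5 M
At equilibrium [HA] = 0.0552 − 1.15 × 10^-5 = 5.52 × 10^-2 M
Ka = [H+][A-]/[HA] = (1.15 × 10^-5)² / 5.52 × 10^-2 = 2.4 × 10^-9

Ka = 2.4 × 10^-9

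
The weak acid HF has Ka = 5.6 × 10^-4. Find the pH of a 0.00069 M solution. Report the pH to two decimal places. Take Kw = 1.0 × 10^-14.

HF ⇌ F- + H+
From the ICE table, Ka = x²/(0.00069 − x) = 5.6 × 10^-4.
Here C₀/Ka ≈ 1.23, so the small-x approximation fails. Use the quadratic:
x = [−0.00056 + √(0.00056² + 1.55e-06)]/2 = 4.02 × 10^-4 M
pH = −log(4.02 × 10^-4) = 3.40

pH = 3.40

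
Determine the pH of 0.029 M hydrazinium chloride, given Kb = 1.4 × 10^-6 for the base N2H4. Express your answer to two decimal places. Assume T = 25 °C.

N2H5+ is the conjugate acid of the weak base N2H4.
Ka = Kw/Kb = 1.0×10^-14 / 1.4 × 10^-6 = 7.14 × 10^-9
From the ICE table, Ka = [H+]²/(0.029 − [H+]) = 7.14 × 10^-9.
Since Ka ≪ C₀, [H+] ≈ √(Ka·C₀) = 1.44 × 10^-5 M.
Check: 0.05% ionized — well under 5%, approximation valid.
pH = −log[H+] = −log(1.44 × 10^-5) = 4.84

pH = 4.84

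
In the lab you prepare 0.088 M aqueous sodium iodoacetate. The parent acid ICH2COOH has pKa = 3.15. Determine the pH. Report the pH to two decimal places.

ICH2COO- is the conjugate base of the weak acid ICH2COOH.
Ka = 10^(−3.15) = 7.08 × 10^-4
Kb = Kw/Ka = 1.0×10^-14 / 7.08 × 10^-4 = 1.41 × 10^-11
Kb = [OH-]²/(0.088 − [OH-]) = 1.41 × 10^-11
Since Kb ≪ C₀, [OH-] ≈ √(Kb·C₀) = 1.11 × 10^-6 M.
([OH-]/C₀ = 0.0013% < 5%, so the approximation holds.)
pOH = 5.95, so pH = 14.00 − pOH = 8.05

pH = 8.05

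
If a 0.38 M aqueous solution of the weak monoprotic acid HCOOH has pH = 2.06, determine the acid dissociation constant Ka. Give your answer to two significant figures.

Ka = 2.0 × 10^-4

[H+] = 10^(-2.06) = 8.71 × 10^-3 M
At equilibrium [HA] = 0.38 − 8.71 × 10^-3 = 3.71 × 10^-1 M
Ka = [H+][A-]/[HA] = (8.71 × 10^-3)² / 3.71 × 10^-1 = 2.0 × 10^-4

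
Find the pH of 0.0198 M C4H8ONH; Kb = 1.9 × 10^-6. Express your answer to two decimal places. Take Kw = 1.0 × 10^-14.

pH = 10.29

C4H8ONH + H2O ⇌ C4H8ONH2+ + OH-
Kb = x²/(0.0198 − x) = 1.9 × 10^-6
Since Kb ≪ C₀, x ≈ √(Kb·C₀) = 1.94 × 10^-4 M.
pOH = 3.71, so pH = 14.00 − pOH = 10.29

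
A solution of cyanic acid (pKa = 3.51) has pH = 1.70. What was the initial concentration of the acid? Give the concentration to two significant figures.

[H+] = 10^(-1.70) = 2.00 × 10^-2 M = x
Ka = 10^(−3.51) = 3.09 × 10^-4
Ka = x²/(C₀ − x) ⇒ C₀ = x + x²/Ka
C₀ = 2.00 × 10^-2 + (2.00 × 10^-2)²/(3.09 × 10^-4) = 1.31 M

C₀ = 1.3 M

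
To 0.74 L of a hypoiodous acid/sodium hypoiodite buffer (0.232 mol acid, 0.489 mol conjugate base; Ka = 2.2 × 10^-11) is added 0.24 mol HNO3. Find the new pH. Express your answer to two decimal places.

Added H+ converts OI- to HOI: HOI → 0.472 mol, OI- → 0.249 mol.
pKa = −log(2.2 × 10^-11) = 10.658
pH = pKa + log([A⁻]/[HA]) = 10.658 + log(0.249/0.472) = 10.658 -0.278

pH = 10.38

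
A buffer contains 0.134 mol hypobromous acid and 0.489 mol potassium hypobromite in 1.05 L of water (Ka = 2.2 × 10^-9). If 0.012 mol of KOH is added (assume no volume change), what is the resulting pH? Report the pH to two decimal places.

After neutralization: n(HOBr) = 0.122 mol, n(OBr-) = 0.501 mol.
pKa = −log(2.2 × 10^-9) = 8.658
pH = pKa + log([A⁻]/[HA]) = 8.658 + log(0.501/0.122) = 8.658 +0.613

pH = 9.27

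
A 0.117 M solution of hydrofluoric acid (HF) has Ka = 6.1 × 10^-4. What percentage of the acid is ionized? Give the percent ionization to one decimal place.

HF ⇌ F- + H+; let x = [H+] at equilibrium.
Ka = x²/(C₀ − x); solving the quadratic gives x = 8.15 × 10^-3 M.
Fraction ionized = 8.15 × 10^-3 / 0.117 = 0.0697 → 7.0%

7.0%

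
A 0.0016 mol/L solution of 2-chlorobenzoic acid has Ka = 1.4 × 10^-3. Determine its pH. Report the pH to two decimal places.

pH = 3.02

ClC6H4COOH ⇌ ClC6H4COO- + H+
From the ICE table, Ka = [H+]²/(0.0016 − [H+]) = 1.4 × 10^-3.
Here C₀/Ka ≈ 1.14, so the small-[H+] approximation fails. Use the quadratic:
[H+] = [−0.0014 + √(0.0014² + 8.96e-06)]/2 = 9.52 × 10^-4 M
pH = −log[H+] = −log(9.52 × 10^-4) = 3.02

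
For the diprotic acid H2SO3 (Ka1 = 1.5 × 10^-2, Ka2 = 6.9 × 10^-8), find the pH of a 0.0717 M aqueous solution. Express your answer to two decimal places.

Since Ka1 ≫ Ka2, the first ionization dominates [H+].
Ka1 = x²/(0.0717 − x) = 1.5 × 10^-2
Solving the quadratic: x = (−Ka1 + √(Ka1² + 4·Ka1·C₀))/2 = 2.61 × 10^-2 M
pH = −log(2.61 × 10^-2) = 1.58

pH = 1.58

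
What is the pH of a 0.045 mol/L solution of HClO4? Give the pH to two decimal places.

HClO4 is a strong acid and dissociates completely, so [H+] = 0.045 M.
pH = -log(0.045) = 1.35

pH = 1.35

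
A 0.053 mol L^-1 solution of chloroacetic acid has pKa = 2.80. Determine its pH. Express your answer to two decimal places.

ClCH2COOH ⇌ ClCH2COO- + H+
Ka = 10^(−2.80) = 1.58 × 10^-3
Ka = [H+]²/(0.053 − [H+]) = 1.58 × 10^-3
Here C₀/Ka ≈ 33.5, so the small-[H+] approximation fails. Use the quadratic:
[H+] = (−Ka + √(Ka² + 4·Ka·C₀))/2 = 8.39 × 10^-3 M
pH = −log[H+] = −log(8.39 × 10^-3) = 2.08

pH = 2.08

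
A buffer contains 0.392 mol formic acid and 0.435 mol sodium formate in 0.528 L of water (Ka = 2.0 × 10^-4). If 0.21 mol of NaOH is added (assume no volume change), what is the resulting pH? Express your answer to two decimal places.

pH = 4.25

After neutralization: n(HCOOH) = 0.182 mol, n(HCOO-) = 0.645 mol.
pKa = −log(2.0 × 10^-4) = 3.699
Henderson–Hasselbalch with mole ratio 0.645/0.182: pH = 3.699 + (+0.549)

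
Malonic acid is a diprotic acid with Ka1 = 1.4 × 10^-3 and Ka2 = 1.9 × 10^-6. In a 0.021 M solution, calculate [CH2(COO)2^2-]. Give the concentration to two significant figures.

1.9 × 10^-6 M

First ionization gives [H+] ≈ [CH2(COOH)COO-] = 4.77 × 10^-3 M.
Second step: Ka2 = [H+][CH2(COO)2^2-]/[CH2(COOH)COO-] ≈ [CH2(COO)2^2-] (since [H+] ≈ [CH2(COOH)COO-]).
So [CH2(COO)2^2-] ≈ Ka2.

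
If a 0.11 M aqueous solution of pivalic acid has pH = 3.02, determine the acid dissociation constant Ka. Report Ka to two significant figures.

[H+] = 10^(-3.02) = 9.55 × 10^-4 M
At equilibrium [HA] = 0.11 − 9.55 × 10^-4 = 1.09 × 10^-1 M
Ka = [H+][A-]/[HA] = (9.55 × 10^-4)² / 1.09 × 10^-1 = 8.4 × 10^-6

Ka = 8.4 × 10^-6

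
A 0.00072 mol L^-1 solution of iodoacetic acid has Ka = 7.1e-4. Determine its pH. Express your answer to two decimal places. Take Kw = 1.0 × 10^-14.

pH = 3.35

ICH2COOH ⇌ ICH2COO- + H+
From the ICE table, Ka = [H+]²/(0.00072 − [H+]) = 7.1 × 10^-4.
The 5% rule fails; solving [H+]² + Ka·[H+] − Ka·C₀ = 0 exactly:
[H+] = (−Ka + √(Ka² + 4·Ka·C₀))/2 = 4.43 × 10^-4 M
pH = −log[H+] = −log(4.43 × 10^-4) = 3.35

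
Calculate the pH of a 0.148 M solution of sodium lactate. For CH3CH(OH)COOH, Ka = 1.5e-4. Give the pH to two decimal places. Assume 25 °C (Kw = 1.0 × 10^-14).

CH3CH(OH)COO- is the conjugate base of the weak acid CH3CH(OH)COOH.
Kb = Kw/Ka = 1.0×10^-14 / 1.5 × 10^-4 = 6.67 × 10^-11
Kb = [OH-]²/(0.148 − [OH-]) = 6.67 × 10^-11
Neglecting [OH-] in the denominator: [OH-] = √(6.67 × 10^-11 × 0.148) = 3.14 × 10^-6 M
Check: 0.0021% ionized — well under 5%, approximation valid.
pOH = −log(3.14 × 10^-6) = 5.50; pH = 14.00 − 5.50 = 8.50

pH = 8.50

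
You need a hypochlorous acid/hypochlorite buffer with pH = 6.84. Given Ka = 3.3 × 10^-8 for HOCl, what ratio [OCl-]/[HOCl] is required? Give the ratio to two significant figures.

ratio = 0.23

pKa = -log(3.3 × 10^-8) = 7.481
pH = pKa + log(r) ⇒ log(r) = 6.84 − 7.481 = -0.641
r = [OCl-]/[HOCl] = 10^(-0.641) = 0.229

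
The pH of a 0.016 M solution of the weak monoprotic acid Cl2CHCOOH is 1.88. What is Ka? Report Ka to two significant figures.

Ka = 6.2 × 10^-2

[H+] = 10^(-1.88) = 1.32 × 10^-2 M
At equilibrium [HA] = 0.016 − 1.32 × 10^-2 = 2.80 × 10^-3 M
Ka = [H+][A-]/[HA] = (1.32 × 10^-2)² / 2.80 × 10^-3 = 6.2 × 10^-2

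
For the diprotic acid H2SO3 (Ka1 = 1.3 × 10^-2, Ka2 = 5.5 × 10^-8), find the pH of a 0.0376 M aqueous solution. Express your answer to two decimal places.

pH = 1.78

Ka1 ≫ Ka2, so treat the first dissociation as the only significant source of H+.
Ka1 = x²/(0.0376 − x) = 1.3 × 10^-2
Solving the quadratic: x = (−Ka1 + √(Ka1² + 4·Ka1·C₀))/2 = 1.65 × 10^-2 M
pH = −log(1.65 × 10^-2) = 1.78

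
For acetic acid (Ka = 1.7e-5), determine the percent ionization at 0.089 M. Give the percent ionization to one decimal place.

1.4%

CH3COOH ⇌ CH3COO- + H+; let x = [H+] at equilibrium.
x ≈ √(Ka·C₀) = √(1.7 × 10^-5 × 0.089) = 1.23 × 10^-3 M
Fraction ionized = 1.23 × 10^-3 / 0.089 = 0.0138 → 1.4%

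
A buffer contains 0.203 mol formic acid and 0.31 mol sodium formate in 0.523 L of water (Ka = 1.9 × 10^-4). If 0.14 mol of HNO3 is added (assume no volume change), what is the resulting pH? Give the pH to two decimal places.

pH = 3.42

After neutralization: n(HCOOH) = 0.343 mol, n(HCOO-) = 0.17 mol.
pKa = −log(1.9 × 10^-4) = 3.721
pH = pKa + log(n_HCOO-/n_HCOOH) = 3.721 + log(0.17/0.343) = 3.721 + (-0.305)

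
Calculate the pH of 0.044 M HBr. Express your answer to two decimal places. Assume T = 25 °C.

pH = 1.36

HBr is a strong acid and dissociates completely, so [H+] = 0.044 M.
pH = -log(0.044) = 1.36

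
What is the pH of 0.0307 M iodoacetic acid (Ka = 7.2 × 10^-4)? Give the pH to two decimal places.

pH = 2.36

ICH2COOH ⇌ ICH2COO- + H+
Ka = [H+]²/(0.0307 − [H+]) = 7.2 × 10^-4
The 5% rule fails; solving [H+]² + Ka·[H+] − Ka·C₀ = 0 exactly:
[H+] = [−0.00072 + √(0.00072² + 8.84e-05)]/2 = 4.36 × 10^-3 M
pH = −log(4.36 × 10^-3) = 2.36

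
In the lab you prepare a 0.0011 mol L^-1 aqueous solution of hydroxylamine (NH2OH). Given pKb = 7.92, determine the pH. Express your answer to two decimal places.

NH2OH + H2O ⇌ NH3OH+ + OH-
Kb = 10^(−7.92) = 1.20 × 10^-8
From the ICE table, Kb = [OH-]²/(0.0011 − [OH-]) = 1.20 × 10^-8.
Since Kb ≪ C₀, [OH-] ≈ √(Kb·C₀) = 3.63 × 10^-6 M.
pOH = −log(3.63 × 10^-6) = 5.44; pH = 14.00 − 5.44 = 8.56

pH = 8.56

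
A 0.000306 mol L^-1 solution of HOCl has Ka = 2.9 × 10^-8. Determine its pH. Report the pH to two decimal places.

HOCl ⇌ OCl- + H+
Ka = [H+]²/(0.000306 − [H+]) = 2.9 × 10^-8
Since Ka ≪ C₀, [H+] ≈ √(Ka·C₀) = 2.98 × 10^-6 M.
([H+]/C₀ = 0.97% < 5%, so the approximation holds.)
pH = −log[H+] = −log(2.98 × 10^-6) = 5.53

pH = 5.53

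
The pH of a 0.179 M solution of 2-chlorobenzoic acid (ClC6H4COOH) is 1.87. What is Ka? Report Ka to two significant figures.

Ka = 1.1 × 10^-3

[H+] = 10^(-1.87) = 1.35 × 10^-2 M
At equilibrium [HA] = 0.179 − 1.35 × 10^-2 = 1.65 × 10^-1 M
Ka = [H+][A-]/[HA] = (1.35 × 10^-2)² / 1.65 × 10^-1 = 1.1 × 10^-3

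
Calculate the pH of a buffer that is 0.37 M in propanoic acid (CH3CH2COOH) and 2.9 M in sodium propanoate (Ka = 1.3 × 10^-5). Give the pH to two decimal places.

pKa = −log(1.3 × 10^-5) = 4.886
Henderson–Hasselbalch: pH = pKa + log([CH3CH2COO-]/[CH3CH2COOH]) = 4.886 + log(2.9/0.37)
pH = 4.886 + (+0.894) = 5.78

pH = 5.78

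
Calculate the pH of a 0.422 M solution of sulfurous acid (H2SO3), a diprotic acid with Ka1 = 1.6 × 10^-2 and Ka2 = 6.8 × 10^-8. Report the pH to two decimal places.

Ka1 ≫ Ka2, so treat the first dissociation as the only significant source of H+.
Ka1 = x²/(0.422 − x) = 1.6 × 10^-2
Solving the quadratic: x = (−Ka1 + √(Ka1² + 4·Ka1·C₀))/2 = 7.46 × 10^-2 M
pH = −log(7.46 × 10^-2) = 1.13

pH = 1.13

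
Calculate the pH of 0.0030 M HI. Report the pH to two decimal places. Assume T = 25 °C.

HI is a strong acid and dissociates completely, so [H+] = 0.0030 M.
pH = -log(0.003) = 2.52

pH = 2.52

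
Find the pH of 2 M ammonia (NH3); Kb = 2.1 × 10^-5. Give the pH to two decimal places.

NH3 + H2O ⇌ NH4+ + OH-
Kb = [OH-]²/(2 − [OH-]) = 2.1 × 10^-5
Neglecting [OH-] in the denominator: [OH-] = √(2.1 × 10^-5 × 2) = 6.48 × 10^-3 M
pOH = 2.19, so pH = 14.00 − pOH = 11.81

pH = 11.81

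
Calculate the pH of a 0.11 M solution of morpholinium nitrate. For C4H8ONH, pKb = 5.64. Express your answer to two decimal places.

pH = 4.66

C4H8ONH2+ is the conjugate acid of the weak base C4H8ONH.
Kb = 10^(−5.64) = 2.29 × 10^-6
Ka = Kw/Kb = 1.0×10^-14 / 2.29 × 10^-6 = 4.37 × 10^-9
Ka = [H+]²/(0.11 − [H+]) = 4.37 × 10^-9
Assume [H+] ≪ 0.11: [H+] ≈ √(4.37 × 10^-9 × 0.11) = 2.19 × 10^-5 M
Check: 0.02% ionized — well under 5%, approximation valid.
pH = −log(2.19 × 10^-5) = 4.66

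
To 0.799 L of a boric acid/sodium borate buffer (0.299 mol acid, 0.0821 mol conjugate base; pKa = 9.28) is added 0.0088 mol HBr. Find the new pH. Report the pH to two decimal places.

Added H+ converts B(OH)4- to B(OH)3: B(OH)3 → 0.308 mol, B(OH)4- → 0.0733 mol.
Henderson–Hasselbalch with mole ratio 0.0733/0.308: pH = 9.28 + (-0.623)

pH = 8.66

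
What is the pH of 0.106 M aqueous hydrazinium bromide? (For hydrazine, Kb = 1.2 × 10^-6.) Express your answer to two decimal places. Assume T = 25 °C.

N2H5+ is the conjugate acid of the weak base N2H4.
Ka = Kw/Kb = 1.0×10^-14 / 1.2 × 10^-6 = 8.33 × 10^-9
Ka = x²/(0.106 − x) = 8.33 × 10^-9
Assume x ≪ 0.106: x ≈ √(8.33 × 10^-9 × 0.106) = 2.97 × 10^-5 M
(x/C₀ = 0.028% < 5%, so the approximation holds.)
pH = −log(2.97 × 10^-5) = 4.53

pH = 4.53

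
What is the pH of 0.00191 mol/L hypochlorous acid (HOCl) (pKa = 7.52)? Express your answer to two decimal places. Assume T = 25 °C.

HOCl ⇌ OCl- + H+
Ka = 10^(−7.52) = 3.02 × 10^-8
Let x = [H+] at equilibrium. Ka = x²/(0.00191 − x).
Since Ka ≪ C₀, x ≈ √(Ka·C₀) = 7.59 × 10^-6 M.
Check: 0.4% ionized — well under 5%, approximation valid.
pH = −log[H+] = −log(7.59 × 10^-6) = 5.12

pH = 5.12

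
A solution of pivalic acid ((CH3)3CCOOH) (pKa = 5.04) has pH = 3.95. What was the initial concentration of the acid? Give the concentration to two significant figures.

[H+] = 10^(-3.95) = 1.12 × 10^-4 M = x
Ka = 10^(−5.04) = 9.12 × 10^-6
Ka = x²/(C₀ − x) ⇒ C₀ = x + x²/Ka
C₀ = 1.12 × 10^-4 + (1.12 × 10^-4)²/(9.12 × 10^-6) = 1.49 × 10^-3 M

C₀ = 1.5 × 10^-3 M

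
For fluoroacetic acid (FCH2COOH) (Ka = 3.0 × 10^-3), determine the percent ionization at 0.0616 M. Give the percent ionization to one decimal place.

FCH2COOH ⇌ FCH2COO- + H+; let x = [H+] at equilibrium.
Ka = x²/(C₀ − x); solving the quadratic gives x = 1.22 × 10^-2 M.
% ionization = x/C₀ × 100% = 1.22 × 10^-2/0.0616 × 100% = 19.8%

19.8%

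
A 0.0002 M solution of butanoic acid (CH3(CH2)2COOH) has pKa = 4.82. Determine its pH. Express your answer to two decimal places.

CH3(CH2)2COOH ⇌ CH3(CH2)2COO- + H+
Ka = 10^(−4.82) = 1.51 × 10^-5
From the ICE table, Ka = x²/(0.0002 − x) = 1.51 × 10^-5.
x is not negligible relative to C₀; solve x² + 1.51e-05·x − 3.02e-09 = 0.
x = (−Ka + √(Ka² + 4·Ka·C₀))/2 = 4.79 × 10^-5 M
pH = −log(4.79 × 10^-5) = 4.32

pH = 4.32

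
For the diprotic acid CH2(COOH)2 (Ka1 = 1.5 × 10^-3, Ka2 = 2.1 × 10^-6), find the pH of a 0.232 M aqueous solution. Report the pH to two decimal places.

Since Ka1 ≫ Ka2, the first ionization dominates [H+].
Ka1 = x²/(0.232 − x) = 1.5 × 10^-3
Solving the quadratic: x = (−Ka1 + √(Ka1² + 4·Ka1·C₀))/2 = 1.79 × 10^-2 M
pH = −log(1.79 × 10^-2) = 1.75

pH = 1.75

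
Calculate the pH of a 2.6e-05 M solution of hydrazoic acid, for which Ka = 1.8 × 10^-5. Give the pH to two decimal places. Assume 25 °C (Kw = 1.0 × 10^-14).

HN3 ⇌ N3- + H+
Ka = [H+]²/(2.6e-05 − [H+]) = 1.8 × 10^-5
[H+] is not negligible relative to C₀; solve [H+]² + 1.8e-05·[H+] − 4.68e-10 = 0.
[H+] = [−1.8e-05 + √(1.8e-05² + 1.87e-09)]/2 = 1.44 × 10^-5 M
pH = −log[H+] = −log(1.44 × 10^-5) = 4.84

pH = 4.84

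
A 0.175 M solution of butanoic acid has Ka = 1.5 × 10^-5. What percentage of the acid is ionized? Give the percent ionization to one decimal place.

CH3(CH2)2COOH ⇌ CH3(CH2)2COO- + H+; let x = [H+] at equilibrium.
x ≈ √(Ka·C₀) = √(1.5 × 10^-5 × 0.175) = 1.62 × 10^-3 M
% ionization = x/C₀ × 100% = 1.62 × 10^-3/0.175 × 100% = 0.9%

0.9%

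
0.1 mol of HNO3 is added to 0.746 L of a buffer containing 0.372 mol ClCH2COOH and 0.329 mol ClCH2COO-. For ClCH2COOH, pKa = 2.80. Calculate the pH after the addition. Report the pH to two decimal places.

pH = 2.49

Added H+ converts ClCH2COO- to ClCH2COOH: ClCH2COOH → 0.472 mol, ClCH2COO- → 0.229 mol.
Henderson–Hasselbalch with mole ratio 0.229/0.472: pH = 2.80 + (-0.314)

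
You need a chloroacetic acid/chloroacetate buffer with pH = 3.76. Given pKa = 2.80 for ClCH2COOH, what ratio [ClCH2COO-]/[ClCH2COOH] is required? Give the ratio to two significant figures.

pH = pKa + log(r) ⇒ log(r) = 3.76 − 2.80 = +0.96
r = [ClCH2COO-]/[ClCH2COOH] = 10^(+0.96) = 9.12

ratio = 9.1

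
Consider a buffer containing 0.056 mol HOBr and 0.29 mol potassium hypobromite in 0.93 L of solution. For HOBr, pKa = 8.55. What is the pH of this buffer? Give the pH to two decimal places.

Henderson–Hasselbalch: pH = pKa + log([OBr-]/[HOBr]) = 8.55 + log(0.29/0.056)
pH = 8.55 + (+0.714) = 9.26

pH = 9.26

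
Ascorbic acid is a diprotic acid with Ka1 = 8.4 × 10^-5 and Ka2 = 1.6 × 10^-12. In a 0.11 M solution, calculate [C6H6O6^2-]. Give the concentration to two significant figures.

First ionization gives [H+] ≈ [HC6H6O6-] = 3.04 × 10^-3 M.
Second step: Ka2 = [H+][C6H6O6^2-]/[HC6H6O6-] ≈ [C6H6O6^2-] (since [H+] ≈ [HC6H6O6-]).
So [C6H6O6^2-] ≈ Ka2.

1.6 × 10^-12 M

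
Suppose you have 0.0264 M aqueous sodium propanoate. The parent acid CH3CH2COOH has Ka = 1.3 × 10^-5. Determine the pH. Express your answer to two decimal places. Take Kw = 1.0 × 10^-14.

CH3CH2COO- is the conjugate base of the weak acid CH3CH2COOH.
Kb = Kw/Ka = 1.0×10^-14 / 1.3 × 10^-5 = 7.69 × 10^-10
Kb = x²/(0.0264 − x) = 7.69 × 10^-10
Assume x ≪ 0.0264: x ≈ √(7.69 × 10^-10 × 0.0264) = 4.51 × 10^-6 M
pOH = −log(4.51 × 10^-6) = 5.35; pH = 14.00 − 5.35 = 8.65

pH = 8.65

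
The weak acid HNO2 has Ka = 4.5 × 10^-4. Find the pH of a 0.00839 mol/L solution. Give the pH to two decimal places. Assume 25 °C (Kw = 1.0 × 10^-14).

HNO2 ⇌ NO2- + H+
From the ICE table, Ka = [H+]²/(0.00839 − [H+]) = 4.5 × 10^-4.
[H+] is not negligible relative to C₀; solve [H+]² + 0.00045·[H+] − 3.78e-06 = 0.
[H+] = [−0.00045 + √(0.00045² + 1.51e-05)]/2 = 1.73 × 10^-3 M
pH = −log[H+] = −log(1.73 × 10^-3) = 2.76

pH = 2.76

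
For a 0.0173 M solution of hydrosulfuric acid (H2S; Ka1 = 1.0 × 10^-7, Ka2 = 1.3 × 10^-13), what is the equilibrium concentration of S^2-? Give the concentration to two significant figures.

First ionization gives [H+] ≈ [HS-] = 4.16 × 10^-5 M.
Second step: Ka2 = [H+][S^2-]/[HS-] ≈ [S^2-] (since [H+] ≈ [HS-]).
So [S^2-] ≈ Ka2.

1.3 × 10^-13 M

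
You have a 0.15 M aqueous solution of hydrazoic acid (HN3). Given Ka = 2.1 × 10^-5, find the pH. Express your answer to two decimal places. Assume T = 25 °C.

pH = 2.75

HN3 ⇌ N3- + H+
Let x = [H+] at equilibrium. Ka = x²/(0.15 − x).
Assume x ≪ 0.15: x ≈ √(2.1 × 10^-5 × 0.15) = 1.77 × 10^-3 M
Check: 1.2% ionized — well under 5%, approximation valid.
pH = −log[H+] = −log(1.77 × 10^-3) = 2.75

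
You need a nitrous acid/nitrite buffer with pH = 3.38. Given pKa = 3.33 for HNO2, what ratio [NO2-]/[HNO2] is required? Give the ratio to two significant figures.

ratio = 1.1

pH = pKa + log(r) ⇒ log(r) = 3.38 − 3.33 = +0.05
r = [NO2-]/[HNO2] = 10^(+0.05) = 1.12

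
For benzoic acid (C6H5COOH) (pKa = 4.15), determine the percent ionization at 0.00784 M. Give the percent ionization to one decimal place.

C6H5COOH ⇌ C6H5COO- + H+; let x = [H+] at equilibrium.
Ka = 10^(−4.15) = 7.08 × 10^-5
Solve x² + 7.08e-05x − 5.55e-07 = 0 → x = 7.10 × 10^-4 M
Fraction ionized = 7.10 × 10^-4 / 0.00784 = 0.0906 → 9.1%

9.1%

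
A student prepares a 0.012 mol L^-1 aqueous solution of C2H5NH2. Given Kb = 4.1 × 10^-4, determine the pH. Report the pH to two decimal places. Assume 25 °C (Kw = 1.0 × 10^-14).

C2H5NH2 + H2O ⇌ C2H5NH3+ + OH-
From the ICE table, Kb = [OH-]²/(0.012 − [OH-]) = 4.1 × 10^-4.
The 5% rule fails; solving [OH-]² + Kb·[OH-] − Kb·C₀ = 0 exactly:
[OH-] = [−0.00041 + √(0.00041² + 1.97e-05)]/2 = 2.02 × 10^-3 M
pOH = −log(2.02 × 10^-3) = 2.69; pH = 14.00 − 2.69 = 11.31

pH = 11.31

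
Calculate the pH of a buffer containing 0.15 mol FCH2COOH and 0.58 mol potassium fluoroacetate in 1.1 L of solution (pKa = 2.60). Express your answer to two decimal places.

pH = 3.19

Henderson–Hasselbalch: pH = pKa + log([FCH2COO-]/[FCH2COOH]) = 2.60 + log(0.58/0.15)
pH = 2.60 + (+0.587) = 3.19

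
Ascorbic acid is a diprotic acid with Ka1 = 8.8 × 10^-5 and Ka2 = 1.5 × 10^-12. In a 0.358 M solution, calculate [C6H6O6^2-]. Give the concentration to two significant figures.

First ionization gives [H+] ≈ [HC6H6O6-] = 5.61 × 10^-3 M.
Second step: Ka2 = [H+][C6H6O6^2-]/[HC6H6O6-] ≈ [C6H6O6^2-] (since [H+] ≈ [HC6H6O6-]).
So [C6H6O6^2-] ≈ Ka2.

1.5 × 10^-12 M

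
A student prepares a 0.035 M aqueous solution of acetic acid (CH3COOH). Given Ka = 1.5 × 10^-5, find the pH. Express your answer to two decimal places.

CH3COOH ⇌ CH3COO- + H+
Ka = x²/(0.035 − x) = 1.5 × 10^-5
Since Ka ≪ C₀, x ≈ √(Ka·C₀) = 7.25 × 10^-4 M.
pH = −log[H+] = −log(7.25 × 10^-4) = 3.14

pH = 3.14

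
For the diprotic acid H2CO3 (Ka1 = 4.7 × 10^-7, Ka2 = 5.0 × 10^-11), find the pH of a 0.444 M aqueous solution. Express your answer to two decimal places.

Since Ka1 ≫ Ka2, the first ionization dominates [H+].
Ka1 = x²/(0.444 − x) = 4.7 × 10^-7
x ≈ √(4.7 × 10^-7 × 0.444) = 4.57 × 10^-4 M
pH = −log(4.57 × 10^-4) = 3.34

pH = 3.34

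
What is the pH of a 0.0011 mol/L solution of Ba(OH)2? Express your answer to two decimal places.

pH = 11.34

Ba(OH)2 is a strong base (each formula unit releases 2 OH-); [OH-] = 0.0022 M.
pOH = -log(0.0022) = 2.66
pH = 14.00 - 2.66 = 11.34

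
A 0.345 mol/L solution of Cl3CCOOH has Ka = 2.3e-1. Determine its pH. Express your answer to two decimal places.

Cl3CCOOH ⇌ Cl3CCOO- + H+
From the ICE table, Ka = [H+]²/(0.345 − [H+]) = 2.3 × 10^-1.
Here C₀/Ka ≈ 1.5, so the small-[H+] approximation fails. Use the quadratic:
[H+] = [−0.23 + √(0.23² + 0.317)]/2 = 1.89 × 10^-1 M
pH = −log[H+] = −log(1.89 × 10^-1) = 0.72

pH = 0.72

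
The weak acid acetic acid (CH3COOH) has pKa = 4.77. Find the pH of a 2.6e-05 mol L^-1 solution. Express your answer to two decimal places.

CH3COOH ⇌ CH3COO- + H+
Ka = 10^(−4.77) = 1.70 × 10^-5
From the ICE table, Ka = [H+]²/(2.6e-05 − [H+]) = 1.70 × 10^-5.
Here C₀/Ka ≈ 1.53, so the small-[H+] approximation fails. Use the quadratic:
[H+] = (−Ka + √(Ka² + 4·Ka·C₀))/2 = 1.42 × 10^-5 M
pH = −log(1.42 × 10^-5) = 4.85

pH = 4.85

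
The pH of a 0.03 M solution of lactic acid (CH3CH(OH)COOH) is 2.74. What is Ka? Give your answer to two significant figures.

Ka = 1.2 × 10^-4

[H+] = 10^(-2.74) = 1.82 × 10^-3 M
At equilibrium [HA] = 0.03 − 1.82 × 10^-3 = 2.82 × 10^-2 M
Ka = [H+][A-]/[HA] = (1.82 × 10^-3)² / 2.82 × 10^-2 = 1.2 × 10^-4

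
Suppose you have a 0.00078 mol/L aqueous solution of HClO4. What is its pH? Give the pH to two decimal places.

HClO4 is a strong acid and dissociates completely, so [H+] = 0.00078 M.
pH = -log(0.00078) = 3.11

pH = 3.11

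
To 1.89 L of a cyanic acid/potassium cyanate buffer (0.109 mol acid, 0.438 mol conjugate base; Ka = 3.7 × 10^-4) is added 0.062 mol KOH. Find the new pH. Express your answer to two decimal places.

After neutralization: n(HOCN) = 0.047 mol, n(OCN-) = 0.5 mol.
pKa = −log(3.7 × 10^-4) = 3.432
pH = pKa + log(n_OCN-/n_HOCN) = 3.432 + log(0.5/0.047) = 3.432 + (+1.027)

pH = 4.46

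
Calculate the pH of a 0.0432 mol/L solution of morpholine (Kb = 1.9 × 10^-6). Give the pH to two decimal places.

pH = 10.46

C4H8ONH + H2O ⇌ C4H8ONH2+ + OH-
Kb = [OH-]²/(0.0432 − [OH-]) = 1.9 × 10^-6
Neglecting [OH-] in the denominator: [OH-] = √(1.9 × 10^-6 × 0.0432) = 2.86 × 10^-4 M
([OH-]/C₀ = 0.66% < 5%, so the approximation holds.)
pOH = 3.54, so pH = 14.00 − pOH = 10.46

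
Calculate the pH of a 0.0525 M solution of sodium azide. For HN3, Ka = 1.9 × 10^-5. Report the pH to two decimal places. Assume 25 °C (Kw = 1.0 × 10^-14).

pH = 8.72

N3- is the conjugate base of the weak acid HN3.
Kb = Kw/Ka = 1.0×10^-14 / 1.9 × 10^-5 = 5.26 × 10^-10
From the ICE table, Kb = [OH-]²/(0.0525 − [OH-]) = 5.26 × 10^-10.
Since Kb ≪ C₀, [OH-] ≈ √(Kb·C₀) = 5.25 × 10^-6 M.
Check: 0.01% ionized — well under 5%, approximation valid.
pOH = −log(5.25 × 10^-6) = 5.28; pH = 14.00 − 5.28 = 8.72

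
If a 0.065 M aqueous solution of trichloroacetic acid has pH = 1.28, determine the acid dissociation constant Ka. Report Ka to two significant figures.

Ka = 2.2 × 10^-1

[H+] = 10^(-1.28) = 5.25 × 10^-2 M
At equilibrium [HA] = 0.065 − 5.25 × 10^-2 = 1.25 × 10^-2 M
Ka = [H+][A-]/[HA] = (5.25 × 10^-2)² / 1.25 × 10^-2 = 2.2 × 10^-1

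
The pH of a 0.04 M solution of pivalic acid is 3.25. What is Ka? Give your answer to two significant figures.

Ka = 8.0 × 10^-6

[H+] = 10^(-3.25) = 5.62 × 10^-4 M
At equilibrium [HA] = 0.04 − 5.62 × 10^-4 = 3.94 × 10^-2 M
Ka = [H+][A-]/[HA] = (5.62 × 10^-4)² / 3.94 × 10^-2 = 8.0 × 10^-6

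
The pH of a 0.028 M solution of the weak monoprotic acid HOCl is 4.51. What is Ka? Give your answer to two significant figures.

[H+] = 10^(-4.51) = 3.09 × 10^-5 M
At equilibrium [HA] = 0.028 − 3.09 × 10^-5 = 2.80 × 10^-2 M
Ka = [H+][A-]/[HA] = (3.09 × 10^-5)² / 2.80 × 10^-2 = 3.4 × 10^-8

Ka = 3.4 × 10^-8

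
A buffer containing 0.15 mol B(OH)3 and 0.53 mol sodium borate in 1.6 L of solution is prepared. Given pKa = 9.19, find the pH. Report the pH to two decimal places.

Henderson–Hasselbalch: pH = pKa + log([B(OH)4-]/[B(OH)3]) = 9.19 + log(0.53/0.15)
pH = 9.19 + (+0.548) = 9.74

pH = 9.74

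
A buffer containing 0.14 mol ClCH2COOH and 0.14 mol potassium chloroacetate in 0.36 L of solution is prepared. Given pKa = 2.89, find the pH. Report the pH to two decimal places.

pH = 2.89

Henderson–Hasselbalch: pH = pKa + log([ClCH2COO-]/[ClCH2COOH]) = 2.89 + log(0.14/0.14)
pH = 2.89 + (+0.000) = 2.89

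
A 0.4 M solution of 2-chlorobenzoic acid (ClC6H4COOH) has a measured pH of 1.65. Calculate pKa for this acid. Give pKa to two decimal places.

[H+] = 10^(-1.65) = 2.24 × 10^-2 M
At equilibrium [HA] = 0.4 − 2.24 × 10^-2 = 3.78 × 10^-1 M
Ka = [H+][A-]/[HA] = (2.24 × 10^-2)² / 3.78 × 10^-1 = 1.33 × 10^-3
pKa = -log(1.33 × 10^-3) = 2.88

pKa = 2.88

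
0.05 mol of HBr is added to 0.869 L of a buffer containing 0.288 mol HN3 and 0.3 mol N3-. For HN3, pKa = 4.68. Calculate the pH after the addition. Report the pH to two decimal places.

pH = 4.55

After neutralization: n(HN3) = 0.338 mol, n(N3-) = 0.25 mol.
pH = pKa + log([A⁻]/[HA]) = 4.68 + log(0.25/0.338) = 4.68 -0.131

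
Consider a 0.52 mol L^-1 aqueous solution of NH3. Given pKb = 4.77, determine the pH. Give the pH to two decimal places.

NH3 + H2O ⇌ NH4+ + OH-
Kb = 10^(−4.77) = 1.70 × 10^-5
Kb = [OH-]²/(0.52 − [OH-]) = 1.70 × 10^-5
Assume [OH-] ≪ 0.52: [OH-] ≈ √(1.70 × 10^-5 × 0.52) = 2.97 × 10^-3 M
Check: 0.57% ionized — well under 5%, approximation valid.
pOH = 2.53, so pH = 14.00 − pOH = 11.47

pH = 11.47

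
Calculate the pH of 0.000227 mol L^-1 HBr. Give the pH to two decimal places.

HBr is a strong acid and dissociates completely, so [H+] = 0.000227 M.
pH = -log(0.000227) = 3.64

pH = 3.64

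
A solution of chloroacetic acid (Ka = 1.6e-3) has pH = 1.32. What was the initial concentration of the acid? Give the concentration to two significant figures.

C₀ = 1.5 M

[H+] = 10^(-1.32) = 4.79 × 10^-2 M = x
Ka = x²/(C₀ − x) ⇒ C₀ = x + x²/Ka
C₀ = 4.79 × 10^-2 + (4.79 × 10^-2)²/(1.6 × 10^-3) = 1.48 M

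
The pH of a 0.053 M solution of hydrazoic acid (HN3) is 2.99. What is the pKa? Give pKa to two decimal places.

[H+] = 10^(-2.99) = 1.02 × 10^-3 M
At equilibrium [HA] = 0.053 − 1.02 × 10^-3 = 5.20 × 10^-2 M
Ka = [H+][A-]/[HA] = (1.02 × 10^-3)² / 5.20 × 10^-2 = 2.00 × 10^-5
pKa = -log(2.00 × 10^-5) = 4.70

pKa = 4.70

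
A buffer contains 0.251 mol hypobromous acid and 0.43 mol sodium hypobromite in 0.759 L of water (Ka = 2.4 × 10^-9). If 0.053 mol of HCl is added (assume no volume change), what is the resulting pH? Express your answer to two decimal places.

After neutralization: n(HOBr) = 0.304 mol, n(OBr-) = 0.377 mol.
pKa = −log(2.4 × 10^-9) = 8.620
Henderson–Hasselbalch with mole ratio 0.377/0.304: pH = 8.620 + (+0.093)

pH = 8.71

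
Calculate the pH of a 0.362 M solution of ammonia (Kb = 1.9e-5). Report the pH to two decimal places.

NH3 + H2O ⇌ NH4+ + OH-
From the ICE table, Kb = [OH-]²/(0.362 − [OH-]) = 1.9 × 10^-5.
Neglecting [OH-] in the denominator: [OH-] = √(1.9 × 10^-5 × 0.362) = 2.62 × 10^-3 M
pOH = −log(2.62 × 10^-3) = 2.58; pH = 14.00 − 2.58 = 11.42

pH = 11.42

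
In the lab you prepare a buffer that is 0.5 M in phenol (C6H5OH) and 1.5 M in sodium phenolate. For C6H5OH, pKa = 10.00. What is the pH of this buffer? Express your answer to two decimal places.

pH = 10.48

pH = pKa + log([A⁻]/[HA]) = 10.00 + log(1.5/0.5)
pH = 10.00 + (+0.477) = 10.48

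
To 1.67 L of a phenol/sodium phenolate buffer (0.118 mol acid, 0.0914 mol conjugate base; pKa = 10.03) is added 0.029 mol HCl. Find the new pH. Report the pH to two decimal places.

pH = 9.66

Added H+ converts C6H5O- to C6H5OH: C6H5OH → 0.147 mol, C6H5O- → 0.0624 mol.
Henderson–Hasselbalch with mole ratio 0.0624/0.147: pH = 10.03 + (-0.372)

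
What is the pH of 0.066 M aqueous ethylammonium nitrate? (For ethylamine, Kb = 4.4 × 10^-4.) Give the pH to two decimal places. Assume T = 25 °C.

C2H5NH3+ is the conjugate acid of the weak base C2H5NH2.
Ka = Kw/Kb = 1.0×10^-14 / 4.4 × 10^-4 = 2.27 × 10^-11
From the ICE table, Ka = [H+]²/(0.066 − [H+]) = 2.27 × 10^-11.
Neglecting [H+] in the denominator: [H+] = √(2.27 × 10^-11 × 0.066) = 1.22 × 10^-6 M
pH = −log[H+] = −log(1.22 × 10^-6) = 5.91

pH = 5.91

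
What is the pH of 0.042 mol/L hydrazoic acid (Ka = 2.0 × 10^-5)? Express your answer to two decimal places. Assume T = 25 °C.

pH = 3.04

HN3 ⇌ N3- + H+
From the ICE table, Ka = x²/(0.042 − x) = 2.0 × 10^-5.
Assume x ≪ 0.042: x ≈ √(2.0 × 10^-5 × 0.042) = 9.17 × 10^-4 M
(x/C₀ = 2.2% < 5%, so the approximation holds.)
pH = −log(9.17 × 10^-4) = 3.04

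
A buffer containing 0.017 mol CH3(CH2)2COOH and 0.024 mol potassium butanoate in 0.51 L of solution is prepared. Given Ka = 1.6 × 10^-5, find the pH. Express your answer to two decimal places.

pKa = −log(1.6 × 10^-5) = 4.796
Using pH = pKa + log([base]/[acid]) with [base]/[acid] = 0.024/0.017:
pH = 4.796 + (+0.150) = 4.95

pH = 4.95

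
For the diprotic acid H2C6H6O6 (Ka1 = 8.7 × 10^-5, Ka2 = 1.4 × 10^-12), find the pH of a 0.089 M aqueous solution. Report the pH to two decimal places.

pH = 2.56

Ka1 ≫ Ka2, so treat the first dissociation as the only significant source of H+.
Ka1 = x²/(0.089 − x) = 8.7 × 10^-5
x ≈ √(8.7 × 10^-5 × 0.089) = 2.78 × 10^-3 M
pH = −log(2.78 × 10^-3) = 2.56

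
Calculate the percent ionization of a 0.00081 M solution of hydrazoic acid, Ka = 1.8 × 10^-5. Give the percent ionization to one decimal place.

HN3 ⇌ N3- + H+; let x = [H+] at equilibrium.
Ka = x²/(C₀ − x); solving the quadratic gives x = 1.12 × 10^-4 M.
Fraction ionized = 1.12 × 10^-4 / 0.00081 = 0.1383 → 13.8%

13.8%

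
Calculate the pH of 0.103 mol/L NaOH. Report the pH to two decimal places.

NaOH is a strong base; [OH-] = 0.103 M.
pOH = -log(0.103) = 0.99
pH = 14.00 - 0.99 = 13.01

pH = 13.01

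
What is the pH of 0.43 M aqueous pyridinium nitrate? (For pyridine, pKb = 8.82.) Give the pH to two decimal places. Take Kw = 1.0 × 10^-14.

C5H5NH+ is the conjugate acid of the weak base C5H5N.
Kb = 10^(−8.82) = 1.51 × 10^-9
Ka = Kw/Kb = 1.0×10^-14 / 1.51 × 10^-9 = 6.62 × 10^-6
Ka = [H+]²/(0.43 − [H+]) = 6.62 × 10^-6
Neglecting [H+] in the denominator: [H+] = √(6.62 × 10^-6 × 0.43) = 1.69 × 10^-3 M
Check: 0.39% ionized — well under 5%, approximation valid.
pH = −log(1.69 × 10^-3) = 2.77

pH = 2.77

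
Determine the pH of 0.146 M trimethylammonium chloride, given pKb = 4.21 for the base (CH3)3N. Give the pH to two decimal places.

(CH3)3NH+ is the conjugate acid of the weak base (CH3)3N.
Kb = 10^(−4.21) = 6.17 × 10^-5
Ka = Kw/Kb = 1.0×10^-14 / 6.17 × 10^-5 = 1.62 × 10^-10
Ka = [H+]²/(0.146 − [H+]) = 1.62 × 10^-10
Assume [H+] ≪ 0.146: [H+] ≈ √(1.62 × 10^-10 × 0.146) = 4.86 × 10^-6 M
([H+]/C₀ = 0.0033% < 5%, so the approximation holds.)
pH = −log(4.86 × 10^-6) = 5.31

pH = 5.31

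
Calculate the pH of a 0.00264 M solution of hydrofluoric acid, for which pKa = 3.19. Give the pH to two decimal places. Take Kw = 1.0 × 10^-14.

pH = 2.99

HF ⇌ F- + H+
Ka = 10^(−3.19) = 6.46 × 10^-4
Ka = [H+]²/(0.00264 − [H+]) = 6.46 × 10^-4
The 5% rule fails; solving [H+]² + Ka·[H+] − Ka·C₀ = 0 exactly:
[H+] = (−Ka + √(Ka² + 4·Ka·C₀))/2 = 1.02 × 10^-3 M
pH = −log(1.02 × 10^-3) = 2.99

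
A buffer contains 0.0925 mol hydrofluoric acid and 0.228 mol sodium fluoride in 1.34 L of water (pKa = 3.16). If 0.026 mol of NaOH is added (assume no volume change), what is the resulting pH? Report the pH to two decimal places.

After neutralization: n(HF) = 0.0665 mol, n(F-) = 0.254 mol.
pH = pKa + log(n_F-/n_HF) = 3.16 + log(0.254/0.0665) = 3.16 + (+0.582)

pH = 3.74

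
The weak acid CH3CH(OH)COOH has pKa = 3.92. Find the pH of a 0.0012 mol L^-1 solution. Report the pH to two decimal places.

CH3CH(OH)COOH ⇌ CH3CH(OH)COO- + H+
Ka = 10^(−3.92) = 1.20 × 10^-4
Ka = x²/(0.0012 − x) = 1.20 × 10^-4
x is not negligible relative to C₀; solve x² + 0.00012·x − 1.44e-07 = 0.
x = (−Ka + √(Ka² + 4·Ka·C₀))/2 = 3.24 × 10^-4 M
pH = −log(3.24 × 10^-4) = 3.49

pH = 3.49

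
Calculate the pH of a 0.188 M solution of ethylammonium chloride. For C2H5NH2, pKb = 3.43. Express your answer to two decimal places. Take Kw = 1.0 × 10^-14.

C2H5NH3+ is the conjugate acid of the weak base C2H5NH2.
Kb = 10^(−3.43) = 3.72 × 10^-4
Ka = Kw/Kb = 1.0×10^-14 / 3.72 × 10^-4 = 2.69 × 10^-11
Let x = [H+] at equilibrium. Ka = x²/(0.188 − x).
Assume x ≪ 0.188: x ≈ √(2.69 × 10^-11 × 0.188) = 2.25 × 10^-6 M
(x/C₀ = 0.0012% < 5%, so the approximation holds.)
pH = −log[H+] = −log(2.25 × 10^-6) = 5.65

pH = 5.65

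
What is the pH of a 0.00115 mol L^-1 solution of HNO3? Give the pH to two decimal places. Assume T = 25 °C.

pH = 2.94

HNO3 is a strong acid and dissociates completely, so [H+] = 0.00115 M.
pH = -log(0.00115) = 2.94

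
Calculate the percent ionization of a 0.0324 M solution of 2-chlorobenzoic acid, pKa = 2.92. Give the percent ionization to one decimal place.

17.5%

ClC6H4COOH ⇌ ClC6H4COO- + H+; let x = [H+] at equilibrium.
Ka = 10^(−2.92) = 1.20 × 10^-3
Ka = x²/(C₀ − x); solving the quadratic gives x = 5.66 × 10^-3 M.
Fraction ionized = 5.66 × 10^-3 / 0.0324 = 0.1747 → 17.5%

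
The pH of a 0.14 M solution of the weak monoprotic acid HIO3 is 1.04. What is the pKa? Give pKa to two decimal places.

[H+] = 10^(-1.04) = 9.12 × 10^-2 M
At equilibrium [HA] = 0.14 − 9.12 × 10^-2 = 4.88 × 10^-2 M
Ka = [H+][A-]/[HA] = (9.12 × 10^-2)² / 4.88 × 10^-2 = 1.70 × 10^-1
pKa = -log(1.70 × 10^-1) = 0.77

pKa = 0.77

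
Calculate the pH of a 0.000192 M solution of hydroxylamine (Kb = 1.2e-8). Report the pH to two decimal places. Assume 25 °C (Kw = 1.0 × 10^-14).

NH2OH + H2O ⇌ NH3OH+ + OH-
Let x = [OH-] at equilibrium. Kb = x²/(0.000192 − x).
Neglecting x in the denominator: x = √(1.2 × 10^-8 × 0.000192) = 1.52 × 10^-6 M
pOH = −log(1.52 × 10^-6) = 5.82; pH = 14.00 − 5.82 = 8.18

pH = 8.18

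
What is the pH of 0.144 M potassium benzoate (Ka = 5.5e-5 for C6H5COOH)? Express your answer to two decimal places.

C6H5COO- is the conjugate base of the weak acid C6H5COOH.
Kb = Kw/Ka = 1.0×10^-14 / 5.5 × 10^-5 = 1.82 × 10^-10
Let x = [OH-] at equilibrium. Kb = x²/(0.144 − x).
Assume x ≪ 0.144: x ≈ √(1.82 × 10^-10 × 0.144) = 5.12 × 10^-6 M
pOH = 5.29, so pH = 14.00 − pOH = 8.71

pH = 8.71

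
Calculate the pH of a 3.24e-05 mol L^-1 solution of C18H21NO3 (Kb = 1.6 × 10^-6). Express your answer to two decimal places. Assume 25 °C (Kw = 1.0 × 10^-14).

C18H21NO3 + H2O ⇌ C18H22NO3+ + OH-
From the ICE table, Kb = [OH-]²/(3.24e-05 − [OH-]) = 1.6 × 10^-6.
Here C₀/Kb ≈ 20.3, so the small-[OH-] approximation fails. Use the quadratic:
[OH-] = [−1.6e-06 + √(1.6e-06² + 2.07e-10)]/2 = 6.44 × 10^-6 M
pOH = 5.19, so pH = 14.00 − pOH = 8.81

pH = 8.81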